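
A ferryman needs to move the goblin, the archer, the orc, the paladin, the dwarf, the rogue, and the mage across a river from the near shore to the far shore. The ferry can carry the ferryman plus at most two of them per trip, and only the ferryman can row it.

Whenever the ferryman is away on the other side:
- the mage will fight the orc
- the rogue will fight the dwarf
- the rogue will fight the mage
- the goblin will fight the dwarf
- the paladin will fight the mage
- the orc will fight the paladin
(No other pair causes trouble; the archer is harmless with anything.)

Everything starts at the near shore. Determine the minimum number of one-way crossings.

Whatever the first load, the items left behind include a forbidden pair without the ferryman. No opening move is safe, so no plan exists.

impossible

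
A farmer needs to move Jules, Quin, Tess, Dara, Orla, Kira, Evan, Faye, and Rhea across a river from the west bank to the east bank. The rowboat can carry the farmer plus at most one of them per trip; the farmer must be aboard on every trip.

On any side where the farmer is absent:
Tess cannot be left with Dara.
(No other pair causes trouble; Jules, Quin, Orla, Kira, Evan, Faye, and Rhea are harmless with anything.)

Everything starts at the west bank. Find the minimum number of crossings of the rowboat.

Counting alone: the farmer can take at most 1 across per trip to the east bank, so moving all 9 needs at least 9 loaded trips out, with a return between consecutive ones — at least 17 crossings.
The plan below uses exactly 17 crossings, so it is optimal:
1. Farmer goes to the east bank with Tess.  [the west bank: Dara, Evan, Faye, Jules, Kira, Orla, Quin, Rhea | the east bank: Tess]
2. Farmer goes back to the west bank alone.  [the west bank: Dara, Evan, Faye, Jules, Kira, Orla, Quin, Rhea | the east bank: Tess]
3. Farmer goes to the east bank with Jules.  [the west bank: Dara, Evan, Faye, Kira, Orla, Quin, Rhea | the east bank: Jules, Tess]
4. Farmer goes back to the west bank alone.  [the west bank: Dara, Evan, Faye, Kira, Orla, Quin, Rhea | the east bank: Jules, Tess]
5. Farmer goes to the east bank with Quin.  [the west bank: Dara, Evan, Faye, Kira, Orla, Rhea | the east bank: Jules, Quin, Tess]
6. Farmer goes back to the west bank alone.  [the west bank: Dara, Evan, Faye, Kira, Orla, Rhea | the east bank: Jules, Quin, Tess]
7. Farmer goes to the east bank with Orla.  [the west bank: Dara, Evan, Faye, Kira, Rhea | the east bank: Jules, Orla, Quin, Tess]
8. Farmer goes back to the west bank alone.  [the west bank: Dara, Evan, Faye, Kira, Rhea | the east bank: Jules, Orla, Quin, Tess]
9. Farmer goes to the east bank with Kira.  [the west bank: Dara, Evan, Faye, Rhea | the east bank: Jules, Kira, Orla, Quin, Tess]
10. Farmer goes back to the west bank alone.  [the west bank: Dara, Evan, Faye, Rhea | the east bank: Jules, Kira, Orla, Quin, Tess]
11. Farmer goes to the east bank with Evan.  [the west bank: Dara, Faye, Rhea | the east bank: Evan, Jules, Kira, Orla, Quin, Tess]
12. Farmer goes back to the west bank alone.  [the west bank: Dara, Faye, Rhea | the east bank: Evan, Jules, Kira, Orla, Quin, Tess]
13. Farmer goes to the east bank with Faye.  [the west bank: Dara, Rhea | the east bank: Evan, Faye, Jules, Kira, Orla, Quin, Tess]
14. Farmer goes back to the west bank alone.  [the west bank: Dara, Rhea | the east bank: Evan, Faye, Jules, Kira, Orla, Quin, Tess]
15. Farmer goes to the east bank with Rhea.  [the west bank: Dara | the east bank: Evan, Faye, Jules, Kira, Orla, Quin, Rhea, Tess]
16. Farmer goes back to the west bank alone.  [the west bank: Dara | the east bank: Evan, Faye, Jules, Kira, Orla, Quin, Rhea, Tess]
17. Farmer goes to the east bank with Dara.  [the west bank: — | the east bank: Dara, Evan, Faye, Jules, Kira, Orla, Quin, Rhea, Tess]

17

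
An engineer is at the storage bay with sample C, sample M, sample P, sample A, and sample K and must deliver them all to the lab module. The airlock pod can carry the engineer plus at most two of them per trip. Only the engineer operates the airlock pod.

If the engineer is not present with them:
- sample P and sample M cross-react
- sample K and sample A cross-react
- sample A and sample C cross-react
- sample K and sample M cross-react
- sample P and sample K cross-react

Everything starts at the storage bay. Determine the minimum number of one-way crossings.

Whatever the first load, the items left behind include a forbidden pair without the engineer. No opening move is safe, so no plan exists.

impossible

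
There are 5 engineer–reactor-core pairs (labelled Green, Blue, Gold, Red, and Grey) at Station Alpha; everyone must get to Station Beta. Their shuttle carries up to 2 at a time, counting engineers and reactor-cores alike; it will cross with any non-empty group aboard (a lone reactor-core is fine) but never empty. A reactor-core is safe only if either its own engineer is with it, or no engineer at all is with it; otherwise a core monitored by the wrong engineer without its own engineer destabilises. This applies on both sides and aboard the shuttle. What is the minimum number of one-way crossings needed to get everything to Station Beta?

impossible

Following every safe sequence of crossings from the start, the most of the 10 that can be at Station Beta as the shuttle arrives there on crossings 1, 3, 5, 7 is 2, 3, 4, 5 respectively; the best ever achieved is 5 of 10.
From crossing 9 on, no configuration arises that was not already reachable earlier: only 82 distinct safe configurations (who is on which side, and where the shuttle is) can ever be reached, none of them has everyone across, and every continuation just revisits them. So no valid plan exists.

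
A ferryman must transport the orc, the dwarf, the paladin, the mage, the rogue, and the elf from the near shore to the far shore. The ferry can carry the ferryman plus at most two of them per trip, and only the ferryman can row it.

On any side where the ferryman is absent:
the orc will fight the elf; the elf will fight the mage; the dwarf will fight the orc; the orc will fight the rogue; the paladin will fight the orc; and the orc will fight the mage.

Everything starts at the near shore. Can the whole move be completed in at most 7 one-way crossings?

Counting alone: the ferryman can take at most 2 across per trip to the far shore, so moving all 6 needs at least 3 loaded trips out, with a return between consecutive ones — at least 5 crossings.
The safety rule pushes this higher. Following every safe sequence of crossings, the most of the 6 that can be at the far shore as the ferry arrives there on crossings 5, 7 is 4, 5 respectively — never all 6.
So the move cannot be finished within 7 crossings. (The shortest complete plan takes 9:)
1. Ferryman goes to the far shore with the mage and the orc.  [the near shore: the dwarf, the elf, the paladin, the rogue | the far shore: the mage, the orc]
2. Ferryman goes back to the near shore with the orc.  [the near shore: the dwarf, the elf, the orc, the paladin, the rogue | the far shore: the mage]
3. Ferryman goes to the far shore with the dwarf and the orc.  [the near shore: the elf, the paladin, the rogue | the far shore: the dwarf, the mage, the orc]
4. Ferryman goes back to the near shore with the orc.  [the near shore: the elf, the orc, the paladin, the rogue | the far shore: the dwarf, the mage]
5. Ferryman goes to the far shore with the orc and the paladin.  [the near shore: the elf, the rogue | the far shore: the dwarf, the mage, the orc, the paladin]
6. Ferryman goes back to the near shore with the orc.  [the near shore: the elf, the orc, the rogue | the far shore: the dwarf, the mage, the paladin]
7. Ferryman goes to the far shore with the orc and the rogue.  [the near shore: the elf | the far shore: the dwarf, the mage, the orc, the paladin, the rogue]
8. Ferryman goes back to the near shore with the orc.  [the near shore: the elf, the orc | the far shore: the dwarf, the mage, the paladin, the rogue]
9. Ferryman goes to the far shore with the elf and the orc.  [the near shore: — | the far shore: the dwarf, the elf, the mage, the orc, the paladin, the rogue]

No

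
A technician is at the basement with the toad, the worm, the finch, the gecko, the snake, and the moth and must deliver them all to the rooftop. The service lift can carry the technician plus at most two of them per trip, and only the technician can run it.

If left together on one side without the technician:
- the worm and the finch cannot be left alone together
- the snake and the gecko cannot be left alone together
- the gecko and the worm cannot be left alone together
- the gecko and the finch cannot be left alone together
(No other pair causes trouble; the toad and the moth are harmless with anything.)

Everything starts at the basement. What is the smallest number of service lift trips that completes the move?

Counting alone: the technician can take at most 2 across per trip to the rooftop, so moving all 6 needs at least 3 loaded trips out, with a return between consecutive ones — at least 5 crossings.
The safety rule pushes this higher. Following every safe sequence of crossings, the most of the 6 that can be at the rooftop as the service lift arrives there on crossings 5, 7 is 4, 5 respectively — never all 6.
So no plan with fewer than 9 crossings exists, and this one achieves 9:
1. Technician goes to the rooftop with the gecko and the worm.
2. Technician goes back to the basement with the worm.
3. Technician goes to the rooftop with the toad and the worm.
4. Technician goes back to the basement with the worm.
5. Technician goes to the rooftop with the snake and the worm.
6. Technician goes back to the basement with the gecko.
7. Technician goes to the rooftop with the finch and the moth.
8. Technician goes back to the basement with the worm.
9. Technician goes to the rooftop with the gecko and the worm.

9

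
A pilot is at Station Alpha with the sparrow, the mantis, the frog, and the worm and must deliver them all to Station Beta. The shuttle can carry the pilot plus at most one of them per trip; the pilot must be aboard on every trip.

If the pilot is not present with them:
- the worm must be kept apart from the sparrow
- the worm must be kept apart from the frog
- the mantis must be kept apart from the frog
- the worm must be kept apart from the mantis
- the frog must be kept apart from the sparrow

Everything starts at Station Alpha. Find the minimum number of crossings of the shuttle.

Whatever the first load, the items left behind include a forbidden pair without the pilot. No opening move is safe, so no plan exists.

impossible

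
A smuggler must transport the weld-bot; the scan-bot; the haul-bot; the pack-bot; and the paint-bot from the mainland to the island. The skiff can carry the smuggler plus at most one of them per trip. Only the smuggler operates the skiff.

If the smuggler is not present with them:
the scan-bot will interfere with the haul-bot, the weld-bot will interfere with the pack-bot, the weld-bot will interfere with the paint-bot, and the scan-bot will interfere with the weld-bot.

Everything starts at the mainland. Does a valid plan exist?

Whatever the first load, the items left behind include a forbidden pair without the smuggler. No opening move is safe, so no plan exists.

No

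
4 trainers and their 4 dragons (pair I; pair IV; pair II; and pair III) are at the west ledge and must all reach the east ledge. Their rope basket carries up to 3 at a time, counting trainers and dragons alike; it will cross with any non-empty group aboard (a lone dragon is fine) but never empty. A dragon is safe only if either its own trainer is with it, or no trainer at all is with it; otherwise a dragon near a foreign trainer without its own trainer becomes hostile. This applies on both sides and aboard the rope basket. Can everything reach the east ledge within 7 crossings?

Counting alone: each trip to the east ledge takes at most 3 across and each return brings at least 1 back, so after t trips out (and t−1 returns) at most 3t − (t−1) of the 8 are across; that first reaches 8 at t = 4, so at least 7 crossings are needed.
The safety rule pushes this higher. Following every safe sequence of crossings, the most of the 8 that can be at the east ledge as the rope basket arrives there on crossing 7 is 7 — never all 8.
So the move cannot be finished within 7 crossings. (The shortest complete plan takes 9:)
1. dragon I and trainer I cross → the east ledge.
2. trainer I crosses ← the west ledge.
3. dragon IV, trainer I, and trainer IV cross → the east ledge.
4. dragon I and trainer I cross ← the west ledge.
5. trainer I, trainer II, and trainer III cross → the east ledge.
6. dragon IV crosses ← the west ledge.
7. dragon I and dragon IV cross → the east ledge.
8. dragon I crosses ← the west ledge.
9. dragon I, dragon II, and dragon III cross → the east ledge.

No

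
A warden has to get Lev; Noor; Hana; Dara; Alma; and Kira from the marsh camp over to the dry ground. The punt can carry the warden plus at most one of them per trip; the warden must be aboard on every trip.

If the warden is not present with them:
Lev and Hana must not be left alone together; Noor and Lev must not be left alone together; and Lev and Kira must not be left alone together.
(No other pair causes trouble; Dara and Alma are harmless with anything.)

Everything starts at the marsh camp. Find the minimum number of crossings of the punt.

Following every safe sequence of crossings from the start, the most of the 6 that can be at the dry ground as the punt arrives there on crossings 1, 3, 5, 7 is 1, 2, 3, 4 respectively; the best ever achieved is 4 of 6.
From crossing 9 on, no configuration arises that was not already reachable earlier: only 36 distinct safe configurations (who is on which side, and where the punt is) can ever be reached, none of them has everyone across, and every continuation just revisits them. So no valid plan exists.

impossible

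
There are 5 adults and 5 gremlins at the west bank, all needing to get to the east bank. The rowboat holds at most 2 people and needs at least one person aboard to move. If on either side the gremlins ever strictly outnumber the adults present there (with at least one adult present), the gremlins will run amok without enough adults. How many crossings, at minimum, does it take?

Following every safe sequence of crossings from the start, the most of the 10 that can be at the east bank as the rowboat arrives there on crossings 1, 3, 5, 7 is 2, 3, 4, 5 respectively; the best ever achieved is 5 of 10.
From crossing 9 on, no configuration arises that was not already reachable earlier: only 13 distinct safe configurations (who is on which side, and where the rowboat is) can ever be reached, none of them has everyone across, and every continuation just revisits them. They are: 0 adults + 0 gremlins across (rowboat back at the start); 0 adults + 1 gremlin across (rowboat there); 0 adults + 1 gremlin across (rowboat back at the start); 0 adults + 2 gremlins across (rowboat there); 0 adults + 2 gremlins across (rowboat back at the start); 0 adults + 3 gremlins across (rowboat there); 0 adults + 3 gremlins across (rowboat back at the start); 0 adults + 4 gremlins across (rowboat there); 0 adults + 4 gremlins across (rowboat back at the start); 0 adults + 5 gremlins across (rowboat there); 1 adult + 1 gremlin across (rowboat there); 1 adult + 1 gremlin across (rowboat back at the start); 2 adults + 2 gremlins across (rowboat there). So no valid plan exists.

impossible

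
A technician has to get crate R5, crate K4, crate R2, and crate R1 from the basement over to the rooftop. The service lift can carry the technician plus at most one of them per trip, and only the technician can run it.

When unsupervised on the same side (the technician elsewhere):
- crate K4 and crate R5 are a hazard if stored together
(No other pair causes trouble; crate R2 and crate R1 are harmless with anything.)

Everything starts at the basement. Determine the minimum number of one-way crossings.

7

Counting alone: the technician can take at most 1 across per trip to the rooftop, so moving all 4 needs at least 4 loaded trips out, with a return between consecutive ones — at least 7 crossings.
The plan below uses exactly 7 crossings, so it is optimal:
1. Technician goes to the rooftop with crate R5.
2. Technician goes back to the basement alone.
3. Technician goes to the rooftop with crate R2.
4. Technician goes back to the basement alone.
5. Technician goes to the rooftop with crate R1.
6. Technician goes back to the basement alone.
7. Technician goes to the rooftop with crate K4.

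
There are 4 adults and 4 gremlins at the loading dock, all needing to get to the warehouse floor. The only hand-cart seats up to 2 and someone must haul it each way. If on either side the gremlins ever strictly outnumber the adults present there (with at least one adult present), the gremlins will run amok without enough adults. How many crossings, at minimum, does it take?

impossible

Following every safe sequence of crossings from the start, the most of the 8 that can be at the warehouse floor as the hand-cart arrives there on crossings 1, 3, 5 is 2, 3, 4 respectively; the best ever achieved is 4 of 8.
From crossing 7 on, no configuration arises that was not already reachable earlier: only 11 distinct safe configurations (who is on which side, and where the hand-cart is) can ever be reached, none of them has everyone across, and every continuation just revisits them. They are: 0 adults + 0 gremlins across (hand-cart back at the start); 0 adults + 1 gremlin across (hand-cart there); 0 adults + 1 gremlin across (hand-cart back at the start); 0 adults + 2 gremlins across (hand-cart there); 0 adults + 2 gremlins across (hand-cart back at the start); 0 adults + 3 gremlins across (hand-cart there); 0 adults + 3 gremlins across (hand-cart back at the start); 0 adults + 4 gremlins across (hand-cart there); 1 adult + 1 gremlin across (hand-cart there); 1 adult + 1 gremlin across (hand-cart back at the start); 2 adults + 2 gremlins across (hand-cart there). So no valid plan exists.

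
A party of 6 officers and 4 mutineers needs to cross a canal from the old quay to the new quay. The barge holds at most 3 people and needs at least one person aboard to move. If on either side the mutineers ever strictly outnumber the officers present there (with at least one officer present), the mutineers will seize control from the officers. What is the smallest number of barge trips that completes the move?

9

Counting alone: each trip to the new quay takes at most 3 across and each return brings at least 1 back, so after t trips out (and t−1 returns) at most 3t − (t−1) of the 10 are across; that first reaches 10 at t = 5, so at least 9 crossings are needed.
The plan below uses exactly 9 crossings, so it is optimal:
1. 2 mutineers → the new quay.  (the old quay: 6O 2M; the new quay: 0O 2M)
2. 1 mutineer ← the old quay.  (the old quay: 6O 3M; the new quay: 0O 1M)
3. 3 mutineers → the new quay.  (the old quay: 6O 0M; the new quay: 0O 4M)
4. 1 mutineer ← the old quay.  (the old quay: 6O 1M; the new quay: 0O 3M)
5. 3 officers → the new quay.  (the old quay: 3O 1M; the new quay: 3O 3M)
6. 1 mutineer ← the old quay.  (the old quay: 3O 2M; the new quay: 3O 2M)
7. 1 officer and 2 mutineers → the new quay.  (the old quay: 2O 0M; the new quay: 4O 4M)
8. 1 mutineer ← the old quay.  (the old quay: 2O 1M; the new quay: 4O 3M)
9. 2 officers and 1 mutineer → the new quay.  (the old quay: 0O 0M; the new quay: 6O 4M)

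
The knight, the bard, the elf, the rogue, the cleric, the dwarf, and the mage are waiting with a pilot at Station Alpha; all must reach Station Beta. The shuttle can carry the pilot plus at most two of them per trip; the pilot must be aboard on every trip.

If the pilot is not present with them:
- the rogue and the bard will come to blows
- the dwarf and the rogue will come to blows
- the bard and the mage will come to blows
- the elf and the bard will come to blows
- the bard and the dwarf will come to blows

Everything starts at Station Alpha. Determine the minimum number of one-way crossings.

11

Counting alone: the pilot can take at most 2 across per trip to Station Beta, so moving all 7 needs at least 4 loaded trips out, with a return between consecutive ones — at least 7 crossings.
The safety rule pushes this higher. Following every safe sequence of crossings, the most of the 7 that can be at Station Beta as the shuttle arrives there on crossings 7, 9 is 5, 6 respectively — never all 7.
So no plan with fewer than 11 crossings exists, and this one achieves 11:
1. Pilot goes to Station Beta with the bard and the rogue.  [Station Alpha: the cleric, the dwarf, the elf, the knight, the mage | Station Beta: the bard, the rogue]
2. Pilot goes back to Station Alpha with the bard.  [Station Alpha: the bard, the cleric, the dwarf, the elf, the knight, the mage | Station Beta: the rogue]
3. Pilot goes to Station Beta with the bard and the knight.  [Station Alpha: the cleric, the dwarf, the elf, the mage | Station Beta: the bard, the knight, the rogue]
4. Pilot goes back to Station Alpha with the bard.  [Station Alpha: the bard, the cleric, the dwarf, the elf, the mage | Station Beta: the knight, the rogue]
5. Pilot goes to Station Beta with the bard and the elf.  [Station Alpha: the cleric, the dwarf, the mage | Station Beta: the bard, the elf, the knight, the rogue]
6. Pilot goes back to Station Alpha with the bard.  [Station Alpha: the bard, the cleric, the dwarf, the mage | Station Beta: the elf, the knight, the rogue]
7. Pilot goes to Station Beta with the bard and the cleric.  [Station Alpha: the dwarf, the mage | Station Beta: the bard, the cleric, the elf, the knight, the rogue]
8. Pilot goes back to Station Alpha with the bard.  [Station Alpha: the bard, the dwarf, the mage | Station Beta: the cleric, the elf, the knight, the rogue]
9. Pilot goes to Station Beta with the bard and the mage.  [Station Alpha: the dwarf | Station Beta: the bard, the cleric, the elf, the knight, the mage, the rogue]
10. Pilot goes back to Station Alpha with the bard.  [Station Alpha: the bard, the dwarf | Station Beta: the cleric, the elf, the knight, the mage, the rogue]
11. Pilot goes to Station Beta with the bard and the dwarf.  [Station Alpha: — | Station Beta: the bard, the cleric, the dwarf, the elf, the knight, the mage, the rogue]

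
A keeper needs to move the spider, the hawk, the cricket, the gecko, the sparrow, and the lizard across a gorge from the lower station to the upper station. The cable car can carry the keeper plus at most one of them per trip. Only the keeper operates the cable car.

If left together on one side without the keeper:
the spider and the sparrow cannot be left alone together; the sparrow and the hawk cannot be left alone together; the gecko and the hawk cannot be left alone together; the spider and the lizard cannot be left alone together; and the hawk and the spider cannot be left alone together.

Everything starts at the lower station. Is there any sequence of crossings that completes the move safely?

Whatever the first load, the items left behind include a forbidden pair without the keeper. No opening move is safe, so no plan exists.

No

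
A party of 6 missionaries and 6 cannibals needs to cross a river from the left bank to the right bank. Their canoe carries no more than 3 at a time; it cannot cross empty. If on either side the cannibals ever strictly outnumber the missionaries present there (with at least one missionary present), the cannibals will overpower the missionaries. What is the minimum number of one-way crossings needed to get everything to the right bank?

Following every safe sequence of crossings from the start, the most of the 12 that can be at the right bank as the canoe arrives there on crossings 1, 3, 5 is 3, 5, 6 respectively; the best ever achieved is 6 of 12.
From crossing 7 on, no configuration arises that was not already reachable earlier: only 17 distinct safe configurations (who is on which side, and where the canoe is) can ever be reached, none of them has everyone across, and every continuation just revisits them. They are: 0 missionaries + 0 cannibals across (canoe back at the start); 0 missionaries + 1 cannibal across (canoe there); 0 missionaries + 1 cannibal across (canoe back at the start); 0 missionaries + 2 cannibals across (canoe there); 0 missionaries + 2 cannibals across (canoe back at the start); 0 missionaries + 3 cannibals across (canoe there); 0 missionaries + 3 cannibals across (canoe back at the start); 0 missionaries + 4 cannibals across (canoe there); 0 missionaries + 4 cannibals across (canoe back at the start); 0 missionaries + 5 cannibals across (canoe there); 0 missionaries + 5 cannibals across (canoe back at the start); 0 missionaries + 6 cannibals across (canoe there); 1 missionary + 1 cannibal across (canoe there); 1 missionary + 1 cannibal across (canoe back at the start); 2 missionaries + 2 cannibals across (canoe there); 2 missionaries + 2 cannibals across (canoe back at the start); 3 missionaries + 3 cannibals across (canoe there). So no valid plan exists.

impossible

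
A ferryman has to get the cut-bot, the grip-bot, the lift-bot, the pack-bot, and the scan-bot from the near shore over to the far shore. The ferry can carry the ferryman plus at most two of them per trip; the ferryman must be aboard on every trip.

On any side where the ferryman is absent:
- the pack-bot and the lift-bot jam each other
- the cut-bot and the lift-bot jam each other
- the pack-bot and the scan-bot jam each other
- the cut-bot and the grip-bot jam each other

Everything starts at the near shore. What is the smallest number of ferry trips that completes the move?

Counting alone: the ferryman can take at most 2 across per trip to the far shore, so moving all 5 needs at least 3 loaded trips out, with a return between consecutive ones — at least 5 crossings.
The safety rule pushes this higher. Following every safe sequence of crossings, the most of the 5 that can be at the far shore as the ferry arrives there on crossing 5 is 4 — never all 5.
So no plan with fewer than 7 crossings exists, and this one achieves 7:
1. Ferryman goes to the far shore with the cut-bot and the pack-bot.
2. Ferryman goes back to the near shore alone.
3. Ferryman goes to the far shore with the grip-bot.
4. Ferryman goes back to the near shore with the cut-bot.
5. Ferryman goes to the far shore with the lift-bot and the scan-bot.
6. Ferryman goes back to the near shore with the pack-bot.
7. Ferryman goes to the far shore with the cut-bot and the pack-bot.

7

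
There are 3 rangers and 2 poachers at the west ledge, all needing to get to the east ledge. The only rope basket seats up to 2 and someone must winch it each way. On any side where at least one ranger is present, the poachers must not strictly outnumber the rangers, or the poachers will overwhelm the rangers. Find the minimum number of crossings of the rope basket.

Counting alone: each trip to the east ledge takes at most 2 across and each return brings at least 1 back, so after t trips out (and t−1 returns) at most 2t − (t−1) of the 5 are across; that first reaches 5 at t = 4, so at least 7 crossings are needed.
The plan below uses exactly 7 crossings, so it is optimal:
1. 2 poachers → the east ledge.  (the west ledge: 3R 0P; the east ledge: 0R 2P)
2. 1 poacher ← the west ledge.  (the west ledge: 3R 1P; the east ledge: 0R 1P)
3. 2 rangers → the east ledge.  (the west ledge: 1R 1P; the east ledge: 2R 1P)
4. 1 ranger ← the west ledge.  (the west ledge: 2R 1P; the east ledge: 1R 1P)
5. 1 ranger and 1 poacher → the east ledge.  (the west ledge: 1R 0P; the east ledge: 2R 2P)
6. 1 poacher ← the west ledge.  (the west ledge: 1R 1P; the east ledge: 2R 1P)
7. 1 ranger and 1 poacher → the east ledge.  (the west ledge: 0R 0P; the east ledge: 3R 2P)

7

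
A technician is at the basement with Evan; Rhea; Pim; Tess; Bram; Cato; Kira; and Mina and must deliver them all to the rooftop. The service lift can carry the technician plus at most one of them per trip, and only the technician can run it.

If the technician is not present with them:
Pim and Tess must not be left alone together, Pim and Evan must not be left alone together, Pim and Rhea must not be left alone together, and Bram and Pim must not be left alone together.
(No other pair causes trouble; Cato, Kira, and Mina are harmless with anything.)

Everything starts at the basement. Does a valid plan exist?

No

Following every safe sequence of crossings from the start, the most of the 8 that can be at the rooftop as the service lift arrives there on crossings 1, 3, 5, 7, 9 is 1, 2, 3, 4, 5 respectively; the best ever achieved is 5 of 8.
From crossing 11 on, no configuration arises that was not already reachable earlier: only 88 distinct safe configurations (who is on which side, and where the service lift is) can ever be reached, none of them has everyone across, and every continuation just revisits them. So no valid plan exists.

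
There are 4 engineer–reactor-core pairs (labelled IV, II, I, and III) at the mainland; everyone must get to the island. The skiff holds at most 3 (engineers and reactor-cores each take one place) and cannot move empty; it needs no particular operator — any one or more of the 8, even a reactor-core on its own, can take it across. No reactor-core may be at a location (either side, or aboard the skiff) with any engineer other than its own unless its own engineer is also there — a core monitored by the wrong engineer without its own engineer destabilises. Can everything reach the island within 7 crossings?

No

Counting alone: each trip to the island takes at most 3 across and each return brings at least 1 back, so after t trips out (and t−1 returns) at most 3t − (t−1) of the 8 are across; that first reaches 8 at t = 4, so at least 7 crossings are needed.
The safety rule pushes this higher. Following every safe sequence of crossings, the most of the 8 that can be at the island as the skiff arrives there on crossing 7 is 7 — never all 8.
So the move cannot be finished within 7 crossings. (The shortest complete plan takes 9:)
1. engineer IV and reactor-core IV cross → the island.
2. engineer IV crosses ← the mainland.
3. engineer II, engineer IV, and reactor-core II cross → the island.
4. engineer IV and reactor-core IV cross ← the mainland.
5. engineer I, engineer III, and engineer IV cross → the island.
6. reactor-core II crosses ← the mainland.
7. reactor-core II and reactor-core IV cross → the island.
8. reactor-core IV crosses ← the mainland.
9. reactor-core I, reactor-core III, and reactor-core IV cross → the island.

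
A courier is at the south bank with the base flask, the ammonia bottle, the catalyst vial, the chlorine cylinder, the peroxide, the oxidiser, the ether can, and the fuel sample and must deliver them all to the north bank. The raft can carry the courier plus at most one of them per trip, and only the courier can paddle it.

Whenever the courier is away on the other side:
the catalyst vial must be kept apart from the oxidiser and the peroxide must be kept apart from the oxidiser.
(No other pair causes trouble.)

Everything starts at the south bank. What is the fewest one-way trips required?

17

Counting alone: the courier can take at most 1 across per trip to the north bank, so moving all 8 needs at least 8 loaded trips out, with a return between consecutive ones — at least 15 crossings.
The safety rule pushes this higher. Following every safe sequence of crossings, the most of the 8 that can be at the north bank as the raft arrives there on crossing 15 is 7 — never all 8.
So no plan with fewer than 17 crossings exists, and this one achieves 17:
1. Courier goes to the north bank with the oxidiser.
2. Courier goes back to the south bank alone.
3. Courier goes to the north bank with the base flask.
4. Courier goes back to the south bank alone.
5. Courier goes to the north bank with the ammonia bottle.
6. Courier goes back to the south bank alone.
7. Courier goes to the north bank with the catalyst vial.
8. Courier goes back to the south bank with the oxidiser.
9. Courier goes to the north bank with the peroxide.
10. Courier goes back to the south bank alone.
11. Courier goes to the north bank with the chlorine cylinder.
12. Courier goes back to the south bank alone.
13. Courier goes to the north bank with the ether can.
14. Courier goes back to the south bank alone.
15. Courier goes to the north bank with the fuel sample.
16. Courier goes back to the south bank alone.
17. Courier goes to the north bank with the oxidiser.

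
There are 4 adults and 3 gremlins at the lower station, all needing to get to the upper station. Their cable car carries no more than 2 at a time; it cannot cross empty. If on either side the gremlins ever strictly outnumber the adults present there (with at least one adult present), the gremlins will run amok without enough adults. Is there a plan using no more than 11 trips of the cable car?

Yes

Yes — this plan uses 11 crossings (≤ 11):
1. 2 gremlins → the upper station.  (the lower station: 4A 1G; the upper station: 0A 2G)
2. 1 gremlin ← the lower station.  (the lower station: 4A 2G; the upper station: 0A 1G)
3. 2 gremlins → the upper station.  (the lower station: 4A 0G; the upper station: 0A 3G)
4. 1 gremlin ← the lower station.  (the lower station: 4A 1G; the upper station: 0A 2G)
5. 2 adults → the upper station.  (the lower station: 2A 1G; the upper station: 2A 2G)
6. 1 gremlin ← the lower station.  (the lower station: 2A 2G; the upper station: 2A 1G)
7. 1 adult and 1 gremlin → the upper station.  (the lower station: 1A 1G; the upper station: 3A 2G)
8. 1 adult ← the lower station.  (the lower station: 2A 1G; the upper station: 2A 2G)
9. 1 adult and 1 gremlin → the upper station.  (the lower station: 1A 0G; the upper station: 3A 3G)
10. 1 gremlin ← the lower station.  (the lower station: 1A 1G; the upper station: 3A 2G)
11. 1 adult and 1 gremlin → the upper station.  (the lower station: 0A 0G; the upper station: 4A 3G)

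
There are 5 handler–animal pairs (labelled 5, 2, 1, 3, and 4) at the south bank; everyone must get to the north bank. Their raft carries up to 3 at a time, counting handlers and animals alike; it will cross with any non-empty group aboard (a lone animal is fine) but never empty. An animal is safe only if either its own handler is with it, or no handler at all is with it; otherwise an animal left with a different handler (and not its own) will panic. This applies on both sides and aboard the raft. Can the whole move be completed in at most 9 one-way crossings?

Counting alone: each trip to the north bank takes at most 3 across and each return brings at least 1 back, so after t trips out (and t−1 returns) at most 3t − (t−1) of the 10 are across; that first reaches 10 at t = 5, so at least 9 crossings are needed.
The safety rule pushes this higher. Following every safe sequence of crossings, the most of the 10 that can be at the north bank as the raft arrives there on crossing 9 is 9 — never all 10.
So the move cannot be finished within 9 crossings. (The shortest complete plan takes 11:)
1. animal 5 and handler 5 cross → the north bank.
2. handler 5 crosses ← the south bank.
3. animal 1, animal 2, and animal 3 cross → the north bank.
4. animal 5 crosses ← the south bank.
5. handler 1, handler 2, and handler 3 cross → the north bank.
6. animal 2 and handler 2 cross ← the south bank.
7. handler 2, handler 4, and handler 5 cross → the north bank.
8. animal 1 crosses ← the south bank.
9. animal 2 and animal 5 cross → the north bank.
10. animal 5 crosses ← the south bank.
11. animal 1, animal 4, and animal 5 cross → the north bank.

No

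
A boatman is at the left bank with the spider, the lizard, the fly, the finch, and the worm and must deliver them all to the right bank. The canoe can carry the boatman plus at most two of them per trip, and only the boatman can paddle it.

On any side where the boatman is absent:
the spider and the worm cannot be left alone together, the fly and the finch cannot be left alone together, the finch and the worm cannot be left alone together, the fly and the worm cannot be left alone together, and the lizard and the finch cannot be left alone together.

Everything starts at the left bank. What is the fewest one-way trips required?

Counting alone: the boatman can take at most 2 across per trip to the right bank, so moving all 5 needs at least 3 loaded trips out, with a return between consecutive ones — at least 5 crossings.
The safety rule pushes this higher. Following every safe sequence of crossings, the most of the 5 that can be at the right bank as the canoe arrives there on crossing 5 is 4 — never all 5.
So no plan with fewer than 7 crossings exists, and this one achieves 7:
1. Boatman goes to the right bank with the finch and the worm.
2. Boatman goes back to the left bank with the finch.
3. Boatman goes to the right bank with the finch and the spider.
4. Boatman goes back to the left bank with the worm.
5. Boatman goes to the right bank with the fly and the lizard.
6. Boatman goes back to the left bank with the finch.
7. Boatman goes to the right bank with the finch and the worm.

7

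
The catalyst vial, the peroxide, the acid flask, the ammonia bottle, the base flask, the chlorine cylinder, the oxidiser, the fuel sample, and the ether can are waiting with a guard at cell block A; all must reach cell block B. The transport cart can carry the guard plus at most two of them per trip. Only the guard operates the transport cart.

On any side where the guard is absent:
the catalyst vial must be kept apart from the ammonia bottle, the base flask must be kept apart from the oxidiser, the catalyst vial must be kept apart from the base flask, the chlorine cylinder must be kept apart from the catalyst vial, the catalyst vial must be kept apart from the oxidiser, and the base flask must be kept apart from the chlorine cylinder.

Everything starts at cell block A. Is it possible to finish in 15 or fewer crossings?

Yes

Yes — this plan uses 15 crossings (≤ 15):
1. Guard goes to cell block B with the base flask and the catalyst vial.
2. Guard goes back to cell block A with the catalyst vial.
3. Guard goes to cell block B with the catalyst vial and the peroxide.
4. Guard goes back to cell block A with the catalyst vial.
5. Guard goes to cell block B with the acid flask and the catalyst vial.
6. Guard goes back to cell block A with the catalyst vial.
7. Guard goes to cell block B with the ammonia bottle and the catalyst vial.
8. Guard goes back to cell block A with the catalyst vial.
9. Guard goes to cell block B with the catalyst vial and the fuel sample.
10. Guard goes back to cell block A with the catalyst vial.
11. Guard goes to cell block B with the catalyst vial and the ether can.
12. Guard goes back to cell block A with the catalyst vial.
13. Guard goes to cell block B with the chlorine cylinder and the oxidiser.
14. Guard goes back to cell block A with the base flask.
15. Guard goes to cell block B with the base flask and the catalyst vial.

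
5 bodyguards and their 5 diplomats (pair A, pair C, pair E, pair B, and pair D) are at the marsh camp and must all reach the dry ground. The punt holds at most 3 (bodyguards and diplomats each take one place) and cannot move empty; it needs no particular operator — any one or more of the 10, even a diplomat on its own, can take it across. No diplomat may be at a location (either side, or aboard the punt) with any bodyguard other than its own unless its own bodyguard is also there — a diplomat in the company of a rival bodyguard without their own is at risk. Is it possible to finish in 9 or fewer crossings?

No

Counting alone: each trip to the dry ground takes at most 3 across and each return brings at least 1 back, so after t trips out (and t−1 returns) at most 3t − (t−1) of the 10 are across; that first reaches 10 at t = 5, so at least 9 crossings are needed.
The safety rule pushes this higher. Following every safe sequence of crossings, the most of the 10 that can be at the dry ground as the punt arrives there on crossing 9 is 9 — never all 10.
So the move cannot be finished within 9 crossings. (The shortest complete plan takes 11:)
1. bodyguard A and diplomat A cross → the dry ground.
2. bodyguard A crosses ← the marsh camp.
3. diplomat B, diplomat C, and diplomat E cross → the dry ground.
4. diplomat A crosses ← the marsh camp.
5. bodyguard B, bodyguard C, and bodyguard E cross → the dry ground.
6. bodyguard C and diplomat C cross ← the marsh camp.
7. bodyguard A, bodyguard C, and bodyguard D cross → the dry ground.
8. diplomat E crosses ← the marsh camp.
9. diplomat A and diplomat C cross → the dry ground.
10. diplomat A crosses ← the marsh camp.
11. diplomat A, diplomat D, and diplomat E cross → the dry ground.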